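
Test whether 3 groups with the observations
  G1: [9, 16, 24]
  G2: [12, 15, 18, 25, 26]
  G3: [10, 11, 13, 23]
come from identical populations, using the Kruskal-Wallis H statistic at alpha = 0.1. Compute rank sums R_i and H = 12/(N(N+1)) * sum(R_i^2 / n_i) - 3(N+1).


Step 1: Combine all N = 12 observations and assign midranks.
sorted (value, group, rank): (9,G1,1), (10,G3,2), (11,G3,3), (12,G2,4), (13,G3,5), (15,G2,6), (16,G1,7), (18,G2,8), (23,G3,9), (24,G1,10), (25,G2,11), (26,G2,12)
Step 2: Sum ranks within each group.
R_1 = 18 (n_1 = 3)
R_2 = 41 (n_2 = 5)
R_3 = 19 (n_3 = 4)
Step 3: H = 12/(N(N+1)) * sum(R_i^2/n_i) - 3(N+1)
     = 12/(12*13) * (18^2/3 + 41^2/5 + 19^2/4) - 3*13
     = 0.076923 * 534.45 - 39
     = 2.111538.
Step 4: No ties, so H is used without correction.
Step 5: Under H0, H ~ chi^2(2); p-value = 0.347925.
Step 6: alpha = 0.1. fail to reject H0.

H = 2.1115, df = 2, p = 0.347925, fail to reject H0.


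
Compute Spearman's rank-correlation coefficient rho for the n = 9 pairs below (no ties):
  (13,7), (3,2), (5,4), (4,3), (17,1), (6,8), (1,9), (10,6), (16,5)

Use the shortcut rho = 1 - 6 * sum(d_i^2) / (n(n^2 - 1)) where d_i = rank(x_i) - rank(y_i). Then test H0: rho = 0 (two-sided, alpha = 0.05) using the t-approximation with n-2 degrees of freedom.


Step 1: Rank x and y separately (midranks; no ties here).
rank(x): 13->7, 3->2, 5->4, 4->3, 17->9, 6->5, 1->1, 10->6, 16->8
rank(y): 7->7, 2->2, 4->4, 3->3, 1->1, 8->8, 9->9, 6->6, 5->5
Step 2: d_i = R_x(i) - R_y(i); compute d_i^2.
  (7-7)^2=0, (2-2)^2=0, (4-4)^2=0, (3-3)^2=0, (9-1)^2=64, (5-8)^2=9, (1-9)^2=64, (6-6)^2=0, (8-5)^2=9
sum(d^2) = 146.
Step 3: rho = 1 - 6*146 / (9*(9^2 - 1)) = 1 - 876/720 = -0.216667.
Step 4: Under H0, t = rho * sqrt((n-2)/(1-rho^2)) = -0.5872 ~ t(7).
Step 5: Two-sided p-value from the t-distribution with 7 df = 0.575515.
Step 6: alpha = 0.05. fail to reject H0.

rho = -0.2167, p = 0.575515, fail to reject H0 at alpha = 0.05.


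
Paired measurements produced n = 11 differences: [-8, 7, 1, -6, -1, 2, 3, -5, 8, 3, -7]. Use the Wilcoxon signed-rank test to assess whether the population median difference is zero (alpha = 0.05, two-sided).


Step 1: Drop any zero differences (none here) and take |d_i|.
|d| = [8, 7, 1, 6, 1, 2, 3, 5, 8, 3, 7]
Step 2: Midrank |d_i| (ties get averaged ranks).
ranks: |8|->10.5, |7|->8.5, |1|->1.5, |6|->7, |1|->1.5, |2|->3, |3|->4.5, |5|->6, |8|->10.5, |3|->4.5, |7|->8.5
Step 3: Attach original signs; sum ranks with positive sign and with negative sign.
W+ = 8.5 + 1.5 + 3 + 4.5 + 10.5 + 4.5 = 32.5
W- = 10.5 + 7 + 1.5 + 6 + 8.5 = 33.5
(Check: W+ + W- = 66 should equal n(n+1)/2 = 66.)
Step 4: Test statistic W = min(W+, W-) = 32.5.
Step 5: Ties in |d|, so use the tie-corrected normal approximation.
        E[W] = n(n+1)/4 = 11*12/4 = 33.
        Tie groups: |d|=1 (t=2), |d|=3 (t=2), |d|=7 (t=2), |d|=8 (t=2); sum(t^3 - t) = 24.
        Var[W] = n(n+1)(2n+1)/24 - sum(t^3-t)/48 = 3036/24 - 24/48 = 126.
        z = (W - E[W]) / sqrt(Var[W]) = (32.5 - 33) / 11.2250 = -0.0445.
        Two-sided p = 2*Phi(z) = 0.964471.
Step 6: alpha = 0.05. fail to reject H0.

W+ = 32.5, W- = 33.5, W = min = 32.5, p = 0.964471, fail to reject H0.


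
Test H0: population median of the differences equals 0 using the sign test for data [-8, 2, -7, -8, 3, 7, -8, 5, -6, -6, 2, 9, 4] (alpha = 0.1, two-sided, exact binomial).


Step 1: Discard zero differences. Original n = 13; n_eff = number of nonzero differences = 13.
Nonzero differences (with sign): -8, +2, -7, -8, +3, +7, -8, +5, -6, -6, +2, +9, +4
Step 2: Count signs: positive = 7, negative = 6.
Step 3: Under H0: P(positive) = 0.5, so the number of positives S ~ Bin(13, 0.5).
Step 4: Two-sided exact p-value = sum of Bin(13,0.5) probabilities at or below the observed probability = 1.000000.
Step 5: alpha = 0.1. fail to reject H0.

n_eff = 13, pos = 7, neg = 6, p = 1.000000, fail to reject H0.


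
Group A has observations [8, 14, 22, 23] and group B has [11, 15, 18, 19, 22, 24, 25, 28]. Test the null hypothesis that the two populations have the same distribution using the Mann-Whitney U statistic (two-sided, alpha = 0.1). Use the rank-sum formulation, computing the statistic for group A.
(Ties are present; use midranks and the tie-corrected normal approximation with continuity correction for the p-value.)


Step 1: Combine and sort all 12 observations; assign midranks.
sorted (value, group): (8,X), (11,Y), (14,X), (15,Y), (18,Y), (19,Y), (22,X), (22,Y), (23,X), (24,Y), (25,Y), (28,Y)
ranks: 8->1, 11->2, 14->3, 15->4, 18->5, 19->6, 22->7.5, 22->7.5, 23->9, 24->10, 25->11, 28->12
Step 2: Rank sum for X: R1 = 1 + 3 + 7.5 + 9 = 20.5.
Step 3: U_X = R1 - n1(n1+1)/2 = 20.5 - 4*5/2 = 20.5 - 10 = 10.5.
       U_Y = n1*n2 - U_X = 32 - 10.5 = 21.5.
Step 4: Ties are present, so use the tie-corrected normal approximation (with continuity correction) for the p-value.
Step 5: p-value = 0.394938; compare to alpha = 0.1. fail to reject H0.

U_X = 10.5, p = 0.394938, fail to reject H0 at alpha = 0.1.


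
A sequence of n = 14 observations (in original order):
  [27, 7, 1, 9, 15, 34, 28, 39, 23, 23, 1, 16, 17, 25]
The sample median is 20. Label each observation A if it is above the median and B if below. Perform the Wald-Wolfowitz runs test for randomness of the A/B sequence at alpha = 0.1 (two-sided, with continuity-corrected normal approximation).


Step 1: Compute median = 20; label A = above, B = below.
Labels in order: ABBBBAAAAABBBA  (n_A = 7, n_B = 7)
Step 2: Count runs R = 5.
Step 3: Under H0 (random ordering), E[R] = 2*n_A*n_B/(n_A+n_B) + 1 = 2*7*7/14 + 1 = 8.0000.
        Var[R] = 2*n_A*n_B*(2*n_A*n_B - n_A - n_B) / ((n_A+n_B)^2 * (n_A+n_B-1)) = 8232/2548 = 3.2308.
        SD[R] = 1.7974.
Step 4: Continuity-corrected z = (R + 0.5 - E[R]) / SD[R] = (5 + 0.5 - 8.0000) / 1.7974 = -1.3909.
Step 5: Two-sided p-value via normal approximation = 2*(1 - Phi(|z|)) = 0.164264.
Step 6: alpha = 0.1. fail to reject H0.

R = 5, z = -1.3909, p = 0.164264, fail to reject H0.


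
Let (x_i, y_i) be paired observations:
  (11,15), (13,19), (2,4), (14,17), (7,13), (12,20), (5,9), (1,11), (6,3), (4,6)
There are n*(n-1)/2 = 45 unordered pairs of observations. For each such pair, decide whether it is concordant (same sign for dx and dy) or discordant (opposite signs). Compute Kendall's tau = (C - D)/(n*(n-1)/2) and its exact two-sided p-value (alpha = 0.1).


Step 1: Enumerate the 45 unordered pairs (i,j) with i<j and classify each by sign(x_j-x_i) * sign(y_j-y_i).
  (1,2):dx=+2,dy=+4->C; (1,3):dx=-9,dy=-11->C; (1,4):dx=+3,dy=+2->C; (1,5):dx=-4,dy=-2->C
  (1,6):dx=+1,dy=+5->C; (1,7):dx=-6,dy=-6->C; (1,8):dx=-10,dy=-4->C; (1,9):dx=-5,dy=-12->C
  (1,10):dx=-7,dy=-9->C; (2,3):dx=-11,dy=-15->C; (2,4):dx=+1,dy=-2->D; (2,5):dx=-6,dy=-6->C
  (2,6):dx=-1,dy=+1->D; (2,7):dx=-8,dy=-10->C; (2,8):dx=-12,dy=-8->C; (2,9):dx=-7,dy=-16->C
  (2,10):dx=-9,dy=-13->C; (3,4):dx=+12,dy=+13->C; (3,5):dx=+5,dy=+9->C; (3,6):dx=+10,dy=+16->C
  (3,7):dx=+3,dy=+5->C; (3,8):dx=-1,dy=+7->D; (3,9):dx=+4,dy=-1->D; (3,10):dx=+2,dy=+2->C
  (4,5):dx=-7,dy=-4->C; (4,6):dx=-2,dy=+3->D; (4,7):dx=-9,dy=-8->C; (4,8):dx=-13,dy=-6->C
  (4,9):dx=-8,dy=-14->C; (4,10):dx=-10,dy=-11->C; (5,6):dx=+5,dy=+7->C; (5,7):dx=-2,dy=-4->C
  (5,8):dx=-6,dy=-2->C; (5,9):dx=-1,dy=-10->C; (5,10):dx=-3,dy=-7->C; (6,7):dx=-7,dy=-11->C
  (6,8):dx=-11,dy=-9->C; (6,9):dx=-6,dy=-17->C; (6,10):dx=-8,dy=-14->C; (7,8):dx=-4,dy=+2->D
  (7,9):dx=+1,dy=-6->D; (7,10):dx=-1,dy=-3->C; (8,9):dx=+5,dy=-8->D; (8,10):dx=+3,dy=-5->D
  (9,10):dx=-2,dy=+3->D
Step 2: C = 35, D = 10, total pairs = 45.
Step 3: tau = (C - D)/(n(n-1)/2) = (35 - 10)/45 = 0.555556.
Step 4: Exact two-sided p-value (enumerate n! = 3628800 permutations of y under H0): p = 0.028609.
Step 5: alpha = 0.1. reject H0.

tau_b = 0.5556 (C=35, D=10), p = 0.028609, reject H0.


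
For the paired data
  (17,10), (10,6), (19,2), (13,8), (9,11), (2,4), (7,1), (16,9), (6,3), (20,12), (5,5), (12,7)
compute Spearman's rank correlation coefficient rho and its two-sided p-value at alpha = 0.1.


Step 1: Rank x and y separately (midranks; no ties here).
rank(x): 17->10, 10->6, 19->11, 13->8, 9->5, 2->1, 7->4, 16->9, 6->3, 20->12, 5->2, 12->7
rank(y): 10->10, 6->6, 2->2, 8->8, 11->11, 4->4, 1->1, 9->9, 3->3, 12->12, 5->5, 7->7
Step 2: d_i = R_x(i) - R_y(i); compute d_i^2.
  (10-10)^2=0, (6-6)^2=0, (11-2)^2=81, (8-8)^2=0, (5-11)^2=36, (1-4)^2=9, (4-1)^2=9, (9-9)^2=0, (3-3)^2=0, (12-12)^2=0, (2-5)^2=9, (7-7)^2=0
sum(d^2) = 144.
Step 3: rho = 1 - 6*144 / (12*(12^2 - 1)) = 1 - 864/1716 = 0.496503.
Step 4: Under H0, t = rho * sqrt((n-2)/(1-rho^2)) = 1.8088 ~ t(10).
Step 5: Two-sided p-value from the t-distribution with 10 df = 0.100603.
Step 6: alpha = 0.1. fail to reject H0.

rho = 0.4965, p = 0.100603, fail to reject H0 at alpha = 0.1.


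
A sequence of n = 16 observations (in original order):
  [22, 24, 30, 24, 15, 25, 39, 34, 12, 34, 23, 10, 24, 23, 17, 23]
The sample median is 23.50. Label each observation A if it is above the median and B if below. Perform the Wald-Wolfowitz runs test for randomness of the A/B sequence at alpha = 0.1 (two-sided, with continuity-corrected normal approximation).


Step 1: Compute median = 23.50; label A = above, B = below.
Labels in order: BAAABAAABABBABBB  (n_A = 8, n_B = 8)
Step 2: Count runs R = 9.
Step 3: Under H0 (random ordering), E[R] = 2*n_A*n_B/(n_A+n_B) + 1 = 2*8*8/16 + 1 = 9.0000.
        Var[R] = 2*n_A*n_B*(2*n_A*n_B - n_A - n_B) / ((n_A+n_B)^2 * (n_A+n_B-1)) = 14336/3840 = 3.7333.
        SD[R] = 1.9322.
Step 4: R = E[R], so z = 0 with no continuity correction.
Step 5: Two-sided p-value via normal approximation = 2*(1 - Phi(|z|)) = 1.000000.
Step 6: alpha = 0.1. fail to reject H0.

R = 9, z = 0.0000, p = 1.000000, fail to reject H0.


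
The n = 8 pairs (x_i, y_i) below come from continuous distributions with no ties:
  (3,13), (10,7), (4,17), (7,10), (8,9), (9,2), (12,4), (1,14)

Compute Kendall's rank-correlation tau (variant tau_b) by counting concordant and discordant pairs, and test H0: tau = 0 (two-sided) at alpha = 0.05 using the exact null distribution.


Step 1: Enumerate the 28 unordered pairs (i,j) with i<j and classify each by sign(x_j-x_i) * sign(y_j-y_i).
  (1,2):dx=+7,dy=-6->D; (1,3):dx=+1,dy=+4->C; (1,4):dx=+4,dy=-3->D; (1,5):dx=+5,dy=-4->D
  (1,6):dx=+6,dy=-11->D; (1,7):dx=+9,dy=-9->D; (1,8):dx=-2,dy=+1->D; (2,3):dx=-6,dy=+10->D
  (2,4):dx=-3,dy=+3->D; (2,5):dx=-2,dy=+2->D; (2,6):dx=-1,dy=-5->C; (2,7):dx=+2,dy=-3->D
  (2,8):dx=-9,dy=+7->D; (3,4):dx=+3,dy=-7->D; (3,5):dx=+4,dy=-8->D; (3,6):dx=+5,dy=-15->D
  (3,7):dx=+8,dy=-13->D; (3,8):dx=-3,dy=-3->C; (4,5):dx=+1,dy=-1->D; (4,6):dx=+2,dy=-8->D
  (4,7):dx=+5,dy=-6->D; (4,8):dx=-6,dy=+4->D; (5,6):dx=+1,dy=-7->D; (5,7):dx=+4,dy=-5->D
  (5,8):dx=-7,dy=+5->D; (6,7):dx=+3,dy=+2->C; (6,8):dx=-8,dy=+12->D; (7,8):dx=-11,dy=+10->D
Step 2: C = 4, D = 24, total pairs = 28.
Step 3: tau = (C - D)/(n(n-1)/2) = (4 - 24)/28 = -0.714286.
Step 4: Exact two-sided p-value (enumerate n! = 40320 permutations of y under H0): p = 0.014137.
Step 5: alpha = 0.05. reject H0.

tau_b = -0.7143 (C=4, D=24), p = 0.014137, reject H0.


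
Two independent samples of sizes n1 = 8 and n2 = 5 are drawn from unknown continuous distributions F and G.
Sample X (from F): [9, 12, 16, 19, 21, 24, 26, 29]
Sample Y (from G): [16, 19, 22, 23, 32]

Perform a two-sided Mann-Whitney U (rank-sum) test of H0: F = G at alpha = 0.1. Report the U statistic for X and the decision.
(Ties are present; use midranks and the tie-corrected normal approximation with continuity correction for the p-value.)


Step 1: Combine and sort all 13 observations; assign midranks.
sorted (value, group): (9,X), (12,X), (16,X), (16,Y), (19,X), (19,Y), (21,X), (22,Y), (23,Y), (24,X), (26,X), (29,X), (32,Y)
ranks: 9->1, 12->2, 16->3.5, 16->3.5, 19->5.5, 19->5.5, 21->7, 22->8, 23->9, 24->10, 26->11, 29->12, 32->13
Step 2: Rank sum for X: R1 = 1 + 2 + 3.5 + 5.5 + 7 + 10 + 11 + 12 = 52.
Step 3: U_X = R1 - n1(n1+1)/2 = 52 - 8*9/2 = 52 - 36 = 16.
       U_Y = n1*n2 - U_X = 40 - 16 = 24.
Step 4: Ties are present, so use the tie-corrected normal approximation (with continuity correction) for the p-value.
Step 5: p-value = 0.607419; compare to alpha = 0.1. fail to reject H0.

U_X = 16, p = 0.607419, fail to reject H0 at alpha = 0.1.


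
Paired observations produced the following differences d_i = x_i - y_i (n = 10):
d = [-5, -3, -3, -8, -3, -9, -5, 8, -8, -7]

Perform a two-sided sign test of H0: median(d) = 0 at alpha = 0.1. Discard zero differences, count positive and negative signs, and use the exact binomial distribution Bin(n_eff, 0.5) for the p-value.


Step 1: Discard zero differences. Original n = 10; n_eff = number of nonzero differences = 10.
Nonzero differences (with sign): -5, -3, -3, -8, -3, -9, -5, +8, -8, -7
Step 2: Count signs: positive = 1, negative = 9.
Step 3: Under H0: P(positive) = 0.5, so the number of positives S ~ Bin(10, 0.5).
Step 4: Two-sided exact p-value = sum of Bin(10,0.5) probabilities at or below the observed probability = 0.021484.
Step 5: alpha = 0.1. reject H0.

n_eff = 10, pos = 1, neg = 9, p = 0.021484, reject H0.


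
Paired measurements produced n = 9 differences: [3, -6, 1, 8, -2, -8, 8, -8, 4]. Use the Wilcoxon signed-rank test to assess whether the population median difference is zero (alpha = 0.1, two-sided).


Step 1: Drop any zero differences (none here) and take |d_i|.
|d| = [3, 6, 1, 8, 2, 8, 8, 8, 4]
Step 2: Midrank |d_i| (ties get averaged ranks).
ranks: |3|->3, |6|->5, |1|->1, |8|->7.5, |2|->2, |8|->7.5, |8|->7.5, |8|->7.5, |4|->4
Step 3: Attach original signs; sum ranks with positive sign and with negative sign.
W+ = 3 + 1 + 7.5 + 7.5 + 4 = 23
W- = 5 + 2 + 7.5 + 7.5 = 22
(Check: W+ + W- = 45 should equal n(n+1)/2 = 45.)
Step 4: Test statistic W = min(W+, W-) = 22.
Step 5: Ties in |d|, so use the tie-corrected normal approximation.
        E[W] = n(n+1)/4 = 9*10/4 = 22.5.
        Tie groups: |d|=8 (t=4); sum(t^3 - t) = 60.
        Var[W] = n(n+1)(2n+1)/24 - sum(t^3-t)/48 = 1710/24 - 60/48 = 70.
        z = (W - E[W]) / sqrt(Var[W]) = (22 - 22.5) / 8.3666 = -0.0598.
        Two-sided p = 2*Phi(z) = 0.952346.
Step 6: alpha = 0.1. fail to reject H0.

W+ = 23, W- = 22, W = min = 22, p = 0.952346, fail to reject H0.


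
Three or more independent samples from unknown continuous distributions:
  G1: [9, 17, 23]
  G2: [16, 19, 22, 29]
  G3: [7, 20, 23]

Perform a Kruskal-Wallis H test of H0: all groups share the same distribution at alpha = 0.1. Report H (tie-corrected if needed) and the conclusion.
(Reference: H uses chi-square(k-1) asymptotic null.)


Step 1: Combine all N = 10 observations and assign midranks.
sorted (value, group, rank): (7,G3,1), (9,G1,2), (16,G2,3), (17,G1,4), (19,G2,5), (20,G3,6), (22,G2,7), (23,G1,8.5), (23,G3,8.5), (29,G2,10)
Step 2: Sum ranks within each group.
R_1 = 14.5 (n_1 = 3)
R_2 = 25 (n_2 = 4)
R_3 = 15.5 (n_3 = 3)
Step 3: H = 12/(N(N+1)) * sum(R_i^2/n_i) - 3(N+1)
     = 12/(10*11) * (14.5^2/3 + 25^2/4 + 15.5^2/3) - 3*11
     = 0.109091 * 306.417 - 33
     = 0.427273.
Step 4: Ties present; correction factor C = 1 - 6/(10^3 - 10) = 0.993939. Corrected H = 0.427273 / 0.993939 = 0.429878.
Step 5: Under H0, H ~ chi^2(2); p-value = 0.806591.
Step 6: alpha = 0.1. fail to reject H0.

H = 0.4299, df = 2, p = 0.806591, fail to reject H0.


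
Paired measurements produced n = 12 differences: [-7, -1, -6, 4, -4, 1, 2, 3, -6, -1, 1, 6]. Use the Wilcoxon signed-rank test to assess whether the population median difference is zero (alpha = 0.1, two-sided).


Step 1: Drop any zero differences (none here) and take |d_i|.
|d| = [7, 1, 6, 4, 4, 1, 2, 3, 6, 1, 1, 6]
Step 2: Midrank |d_i| (ties get averaged ranks).
ranks: |7|->12, |1|->2.5, |6|->10, |4|->7.5, |4|->7.5, |1|->2.5, |2|->5, |3|->6, |6|->10, |1|->2.5, |1|->2.5, |6|->10
Step 3: Attach original signs; sum ranks with positive sign and with negative sign.
W+ = 7.5 + 2.5 + 5 + 6 + 2.5 + 10 = 33.5
W- = 12 + 2.5 + 10 + 7.5 + 10 + 2.5 = 44.5
(Check: W+ + W- = 78 should equal n(n+1)/2 = 78.)
Step 4: Test statistic W = min(W+, W-) = 33.5.
Step 5: Ties in |d|, so use the tie-corrected normal approximation.
        E[W] = n(n+1)/4 = 12*13/4 = 39.
        Tie groups: |d|=1 (t=4), |d|=4 (t=2), |d|=6 (t=3); sum(t^3 - t) = 90.
        Var[W] = n(n+1)(2n+1)/24 - sum(t^3-t)/48 = 3900/24 - 90/48 = 160.625.
        z = (W - E[W]) / sqrt(Var[W]) = (33.5 - 39) / 12.6738 = -0.4340.
        Two-sided p = 2*Phi(z) = 0.664313.
Step 6: alpha = 0.1. fail to reject H0.

W+ = 33.5, W- = 44.5, W = min = 33.5, p = 0.664313, fail to reject H0.


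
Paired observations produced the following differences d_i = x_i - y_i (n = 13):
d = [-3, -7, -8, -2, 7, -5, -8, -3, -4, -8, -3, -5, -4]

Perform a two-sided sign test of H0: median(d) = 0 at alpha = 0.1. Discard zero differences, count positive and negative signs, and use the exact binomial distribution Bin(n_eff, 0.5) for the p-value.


Step 1: Discard zero differences. Original n = 13; n_eff = number of nonzero differences = 13.
Nonzero differences (with sign): -3, -7, -8, -2, +7, -5, -8, -3, -4, -8, -3, -5, -4
Step 2: Count signs: positive = 1, negative = 12.
Step 3: Under H0: P(positive) = 0.5, so the number of positives S ~ Bin(13, 0.5).
Step 4: Two-sided exact p-value = sum of Bin(13,0.5) probabilities at or below the observed probability = 0.003418.
Step 5: alpha = 0.1. reject H0.

n_eff = 13, pos = 1, neg = 12, p = 0.003418, reject H0.


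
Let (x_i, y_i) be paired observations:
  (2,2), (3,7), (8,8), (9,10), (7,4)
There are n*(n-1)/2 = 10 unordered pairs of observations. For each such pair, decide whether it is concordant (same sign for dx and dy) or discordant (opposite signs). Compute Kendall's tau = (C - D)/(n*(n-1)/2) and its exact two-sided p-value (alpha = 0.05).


Step 1: Enumerate the 10 unordered pairs (i,j) with i<j and classify each by sign(x_j-x_i) * sign(y_j-y_i).
  (1,2):dx=+1,dy=+5->C; (1,3):dx=+6,dy=+6->C; (1,4):dx=+7,dy=+8->C; (1,5):dx=+5,dy=+2->C
  (2,3):dx=+5,dy=+1->C; (2,4):dx=+6,dy=+3->C; (2,5):dx=+4,dy=-3->D; (3,4):dx=+1,dy=+2->C
  (3,5):dx=-1,dy=-4->C; (4,5):dx=-2,dy=-6->C
Step 2: C = 9, D = 1, total pairs = 10.
Step 3: tau = (C - D)/(n(n-1)/2) = (9 - 1)/10 = 0.800000.
Step 4: Exact two-sided p-value (enumerate n! = 120 permutations of y under H0): p = 0.083333.
Step 5: alpha = 0.05. fail to reject H0.

tau_b = 0.8000 (C=9, D=1), p = 0.083333, fail to reject H0.


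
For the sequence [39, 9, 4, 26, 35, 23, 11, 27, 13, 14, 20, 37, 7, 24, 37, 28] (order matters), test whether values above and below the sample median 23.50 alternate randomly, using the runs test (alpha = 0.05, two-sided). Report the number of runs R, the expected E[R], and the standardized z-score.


Step 1: Compute median = 23.50; label A = above, B = below.
Labels in order: ABBAABBABBBABAAA  (n_A = 8, n_B = 8)
Step 2: Count runs R = 9.
Step 3: Under H0 (random ordering), E[R] = 2*n_A*n_B/(n_A+n_B) + 1 = 2*8*8/16 + 1 = 9.0000.
        Var[R] = 2*n_A*n_B*(2*n_A*n_B - n_A - n_B) / ((n_A+n_B)^2 * (n_A+n_B-1)) = 14336/3840 = 3.7333.
        SD[R] = 1.9322.
Step 4: R = E[R], so z = 0 with no continuity correction.
Step 5: Two-sided p-value via normal approximation = 2*(1 - Phi(|z|)) = 1.000000.
Step 6: alpha = 0.05. fail to reject H0.

R = 9, z = 0.0000, p = 1.000000, fail to reject H0.


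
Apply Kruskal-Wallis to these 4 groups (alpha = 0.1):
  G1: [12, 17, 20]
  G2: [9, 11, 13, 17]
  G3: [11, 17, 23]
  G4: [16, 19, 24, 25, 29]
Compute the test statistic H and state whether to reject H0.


Step 1: Combine all N = 15 observations and assign midranks.
sorted (value, group, rank): (9,G2,1), (11,G2,2.5), (11,G3,2.5), (12,G1,4), (13,G2,5), (16,G4,6), (17,G1,8), (17,G2,8), (17,G3,8), (19,G4,10), (20,G1,11), (23,G3,12), (24,G4,13), (25,G4,14), (29,G4,15)
Step 2: Sum ranks within each group.
R_1 = 23 (n_1 = 3)
R_2 = 16.5 (n_2 = 4)
R_3 = 22.5 (n_3 = 3)
R_4 = 58 (n_4 = 5)
Step 3: H = 12/(N(N+1)) * sum(R_i^2/n_i) - 3(N+1)
     = 12/(15*16) * (23^2/3 + 16.5^2/4 + 22.5^2/3 + 58^2/5) - 3*16
     = 0.050000 * 1085.95 - 48
     = 6.297292.
Step 4: Ties present; correction factor C = 1 - 30/(15^3 - 15) = 0.991071. Corrected H = 6.297292 / 0.991071 = 6.354024.
Step 5: Under H0, H ~ chi^2(3); p-value = 0.095601.
Step 6: alpha = 0.1. reject H0.

H = 6.3540, df = 3, p = 0.095601, reject H0.


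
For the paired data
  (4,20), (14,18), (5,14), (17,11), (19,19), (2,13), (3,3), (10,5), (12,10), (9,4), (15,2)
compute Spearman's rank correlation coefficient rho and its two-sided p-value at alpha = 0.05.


Step 1: Rank x and y separately (midranks; no ties here).
rank(x): 4->3, 14->8, 5->4, 17->10, 19->11, 2->1, 3->2, 10->6, 12->7, 9->5, 15->9
rank(y): 20->11, 18->9, 14->8, 11->6, 19->10, 13->7, 3->2, 5->4, 10->5, 4->3, 2->1
Step 2: d_i = R_x(i) - R_y(i); compute d_i^2.
  (3-11)^2=64, (8-9)^2=1, (4-8)^2=16, (10-6)^2=16, (11-10)^2=1, (1-7)^2=36, (2-2)^2=0, (6-4)^2=4, (7-5)^2=4, (5-3)^2=4, (9-1)^2=64
sum(d^2) = 210.
Step 3: rho = 1 - 6*210 / (11*(11^2 - 1)) = 1 - 1260/1320 = 0.045455.
Step 4: Under H0, t = rho * sqrt((n-2)/(1-rho^2)) = 0.1365 ~ t(9).
Step 5: Two-sided p-value from the t-distribution with 9 df = 0.894427.
Step 6: alpha = 0.05. fail to reject H0.

rho = 0.0455, p = 0.894427, fail to reject H0 at alpha = 0.05.


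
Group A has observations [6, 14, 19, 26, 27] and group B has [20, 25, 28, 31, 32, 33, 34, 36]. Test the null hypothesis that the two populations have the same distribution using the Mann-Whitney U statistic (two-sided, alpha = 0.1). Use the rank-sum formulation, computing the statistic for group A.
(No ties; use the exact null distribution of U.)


Step 1: Combine and sort all 13 observations; assign midranks.
sorted (value, group): (6,X), (14,X), (19,X), (20,Y), (25,Y), (26,X), (27,X), (28,Y), (31,Y), (32,Y), (33,Y), (34,Y), (36,Y)
ranks: 6->1, 14->2, 19->3, 20->4, 25->5, 26->6, 27->7, 28->8, 31->9, 32->10, 33->11, 34->12, 36->13
Step 2: Rank sum for X: R1 = 1 + 2 + 3 + 6 + 7 = 19.
Step 3: U_X = R1 - n1(n1+1)/2 = 19 - 5*6/2 = 19 - 15 = 4.
       U_Y = n1*n2 - U_X = 40 - 4 = 36.
Step 4: No ties, so the exact null distribution of U (based on enumerating the C(13,5) = 1287 equally likely rank assignments) gives the two-sided p-value.
Step 5: p-value = 0.018648; compare to alpha = 0.1. reject H0.

U_X = 4, p = 0.018648, reject H0 at alpha = 0.1.


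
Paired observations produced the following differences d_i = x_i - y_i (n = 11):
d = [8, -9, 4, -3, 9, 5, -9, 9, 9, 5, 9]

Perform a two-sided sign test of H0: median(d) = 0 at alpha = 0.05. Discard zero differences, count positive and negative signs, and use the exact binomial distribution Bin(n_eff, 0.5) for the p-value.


Step 1: Discard zero differences. Original n = 11; n_eff = number of nonzero differences = 11.
Nonzero differences (with sign): +8, -9, +4, -3, +9, +5, -9, +9, +9, +5, +9
Step 2: Count signs: positive = 8, negative = 3.
Step 3: Under H0: P(positive) = 0.5, so the number of positives S ~ Bin(11, 0.5).
Step 4: Two-sided exact p-value = sum of Bin(11,0.5) probabilities at or below the observed probability = 0.226562.
Step 5: alpha = 0.05. fail to reject H0.

n_eff = 11, pos = 8, neg = 3, p = 0.226562, fail to reject H0.


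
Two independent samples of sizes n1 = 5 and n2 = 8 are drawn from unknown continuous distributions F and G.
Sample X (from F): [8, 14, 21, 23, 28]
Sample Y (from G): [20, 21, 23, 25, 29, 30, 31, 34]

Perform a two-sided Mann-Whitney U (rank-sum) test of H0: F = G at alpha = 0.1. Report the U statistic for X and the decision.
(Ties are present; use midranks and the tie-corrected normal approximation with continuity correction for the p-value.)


Step 1: Combine and sort all 13 observations; assign midranks.
sorted (value, group): (8,X), (14,X), (20,Y), (21,X), (21,Y), (23,X), (23,Y), (25,Y), (28,X), (29,Y), (30,Y), (31,Y), (34,Y)
ranks: 8->1, 14->2, 20->3, 21->4.5, 21->4.5, 23->6.5, 23->6.5, 25->8, 28->9, 29->10, 30->11, 31->12, 34->13
Step 2: Rank sum for X: R1 = 1 + 2 + 4.5 + 6.5 + 9 = 23.
Step 3: U_X = R1 - n1(n1+1)/2 = 23 - 5*6/2 = 23 - 15 = 8.
       U_Y = n1*n2 - U_X = 40 - 8 = 32.
Step 4: Ties are present, so use the tie-corrected normal approximation (with continuity correction) for the p-value.
Step 5: p-value = 0.091397; compare to alpha = 0.1. reject H0.

U_X = 8, p = 0.091397, reject H0 at alpha = 0.1.


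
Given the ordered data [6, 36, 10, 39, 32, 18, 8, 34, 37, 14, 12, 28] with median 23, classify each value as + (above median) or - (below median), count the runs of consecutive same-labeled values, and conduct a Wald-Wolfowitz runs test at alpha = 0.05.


Step 1: Compute median = 23; label A = above, B = below.
Labels in order: BABAABBAABBA  (n_A = 6, n_B = 6)
Step 2: Count runs R = 8.
Step 3: Under H0 (random ordering), E[R] = 2*n_A*n_B/(n_A+n_B) + 1 = 2*6*6/12 + 1 = 7.0000.
        Var[R] = 2*n_A*n_B*(2*n_A*n_B - n_A - n_B) / ((n_A+n_B)^2 * (n_A+n_B-1)) = 4320/1584 = 2.7273.
        SD[R] = 1.6514.
Step 4: Continuity-corrected z = (R - 0.5 - E[R]) / SD[R] = (8 - 0.5 - 7.0000) / 1.6514 = 0.3028.
Step 5: Two-sided p-value via normal approximation = 2*(1 - Phi(|z|)) = 0.762069.
Step 6: alpha = 0.05. fail to reject H0.

R = 8, z = 0.3028, p = 0.762069, fail to reject H0.


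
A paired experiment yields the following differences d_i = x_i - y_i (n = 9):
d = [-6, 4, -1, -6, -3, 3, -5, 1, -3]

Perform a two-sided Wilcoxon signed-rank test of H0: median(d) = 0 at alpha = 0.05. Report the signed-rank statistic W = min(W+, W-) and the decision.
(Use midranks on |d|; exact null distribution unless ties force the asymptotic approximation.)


Step 1: Drop any zero differences (none here) and take |d_i|.
|d| = [6, 4, 1, 6, 3, 3, 5, 1, 3]
Step 2: Midrank |d_i| (ties get averaged ranks).
ranks: |6|->8.5, |4|->6, |1|->1.5, |6|->8.5, |3|->4, |3|->4, |5|->7, |1|->1.5, |3|->4
Step 3: Attach original signs; sum ranks with positive sign and with negative sign.
W+ = 6 + 4 + 1.5 = 11.5
W- = 8.5 + 1.5 + 8.5 + 4 + 7 + 4 = 33.5
(Check: W+ + W- = 45 should equal n(n+1)/2 = 45.)
Step 4: Test statistic W = min(W+, W-) = 11.5.
Step 5: Ties in |d|, so use the tie-corrected normal approximation.
        E[W] = n(n+1)/4 = 9*10/4 = 22.5.
        Tie groups: |d|=1 (t=2), |d|=3 (t=3), |d|=6 (t=2); sum(t^3 - t) = 36.
        Var[W] = n(n+1)(2n+1)/24 - sum(t^3-t)/48 = 1710/24 - 36/48 = 70.5.
        z = (W - E[W]) / sqrt(Var[W]) = (11.5 - 22.5) / 8.3964 = -1.3101.
        Two-sided p = 2*Phi(z) = 0.190168.
Step 6: alpha = 0.05. fail to reject H0.

W+ = 11.5, W- = 33.5, W = min = 11.5, p = 0.190168, fail to reject H0.


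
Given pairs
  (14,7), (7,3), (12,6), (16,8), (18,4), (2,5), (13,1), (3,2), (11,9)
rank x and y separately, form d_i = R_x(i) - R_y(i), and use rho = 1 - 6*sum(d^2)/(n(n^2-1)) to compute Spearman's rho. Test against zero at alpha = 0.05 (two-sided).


Step 1: Rank x and y separately (midranks; no ties here).
rank(x): 14->7, 7->3, 12->5, 16->8, 18->9, 2->1, 13->6, 3->2, 11->4
rank(y): 7->7, 3->3, 6->6, 8->8, 4->4, 5->5, 1->1, 2->2, 9->9
Step 2: d_i = R_x(i) - R_y(i); compute d_i^2.
  (7-7)^2=0, (3-3)^2=0, (5-6)^2=1, (8-8)^2=0, (9-4)^2=25, (1-5)^2=16, (6-1)^2=25, (2-2)^2=0, (4-9)^2=25
sum(d^2) = 92.
Step 3: rho = 1 - 6*92 / (9*(9^2 - 1)) = 1 - 552/720 = 0.233333.
Step 4: Under H0, t = rho * sqrt((n-2)/(1-rho^2)) = 0.6349 ~ t(7).
Step 5: Two-sided p-value from the t-distribution with 7 df = 0.545699.
Step 6: alpha = 0.05. fail to reject H0.

rho = 0.2333, p = 0.545699, fail to reject H0 at alpha = 0.05.


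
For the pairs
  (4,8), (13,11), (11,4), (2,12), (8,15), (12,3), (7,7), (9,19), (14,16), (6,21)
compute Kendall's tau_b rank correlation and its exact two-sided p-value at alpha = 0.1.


Step 1: Enumerate the 45 unordered pairs (i,j) with i<j and classify each by sign(x_j-x_i) * sign(y_j-y_i).
  (1,2):dx=+9,dy=+3->C; (1,3):dx=+7,dy=-4->D; (1,4):dx=-2,dy=+4->D; (1,5):dx=+4,dy=+7->C
  (1,6):dx=+8,dy=-5->D; (1,7):dx=+3,dy=-1->D; (1,8):dx=+5,dy=+11->C; (1,9):dx=+10,dy=+8->C
  (1,10):dx=+2,dy=+13->C; (2,3):dx=-2,dy=-7->C; (2,4):dx=-11,dy=+1->D; (2,5):dx=-5,dy=+4->D
  (2,6):dx=-1,dy=-8->C; (2,7):dx=-6,dy=-4->C; (2,8):dx=-4,dy=+8->D; (2,9):dx=+1,dy=+5->C
  (2,10):dx=-7,dy=+10->D; (3,4):dx=-9,dy=+8->D; (3,5):dx=-3,dy=+11->D; (3,6):dx=+1,dy=-1->D
  (3,7):dx=-4,dy=+3->D; (3,8):dx=-2,dy=+15->D; (3,9):dx=+3,dy=+12->C; (3,10):dx=-5,dy=+17->D
  (4,5):dx=+6,dy=+3->C; (4,6):dx=+10,dy=-9->D; (4,7):dx=+5,dy=-5->D; (4,8):dx=+7,dy=+7->C
  (4,9):dx=+12,dy=+4->C; (4,10):dx=+4,dy=+9->C; (5,6):dx=+4,dy=-12->D; (5,7):dx=-1,dy=-8->C
  (5,8):dx=+1,dy=+4->C; (5,9):dx=+6,dy=+1->C; (5,10):dx=-2,dy=+6->D; (6,7):dx=-5,dy=+4->D
  (6,8):dx=-3,dy=+16->D; (6,9):dx=+2,dy=+13->C; (6,10):dx=-6,dy=+18->D; (7,8):dx=+2,dy=+12->C
  (7,9):dx=+7,dy=+9->C; (7,10):dx=-1,dy=+14->D; (8,9):dx=+5,dy=-3->D; (8,10):dx=-3,dy=+2->D
  (9,10):dx=-8,dy=+5->D
Step 2: C = 20, D = 25, total pairs = 45.
Step 3: tau = (C - D)/(n(n-1)/2) = (20 - 25)/45 = -0.111111.
Step 4: Exact two-sided p-value (enumerate n! = 3628800 permutations of y under H0): p = 0.727490.
Step 5: alpha = 0.1. fail to reject H0.

tau_b = -0.1111 (C=20, D=25), p = 0.727490, fail to reject H0.


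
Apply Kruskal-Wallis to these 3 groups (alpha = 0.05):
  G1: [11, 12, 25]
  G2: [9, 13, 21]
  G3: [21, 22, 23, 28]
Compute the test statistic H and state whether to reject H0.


Step 1: Combine all N = 10 observations and assign midranks.
sorted (value, group, rank): (9,G2,1), (11,G1,2), (12,G1,3), (13,G2,4), (21,G2,5.5), (21,G3,5.5), (22,G3,7), (23,G3,8), (25,G1,9), (28,G3,10)
Step 2: Sum ranks within each group.
R_1 = 14 (n_1 = 3)
R_2 = 10.5 (n_2 = 3)
R_3 = 30.5 (n_3 = 4)
Step 3: H = 12/(N(N+1)) * sum(R_i^2/n_i) - 3(N+1)
     = 12/(10*11) * (14^2/3 + 10.5^2/3 + 30.5^2/4) - 3*11
     = 0.109091 * 334.646 - 33
     = 3.506818.
Step 4: Ties present; correction factor C = 1 - 6/(10^3 - 10) = 0.993939. Corrected H = 3.506818 / 0.993939 = 3.528201.
Step 5: Under H0, H ~ chi^2(2); p-value = 0.171341.
Step 6: alpha = 0.05. fail to reject H0.

H = 3.5282, df = 2, p = 0.171341, fail to reject H0.


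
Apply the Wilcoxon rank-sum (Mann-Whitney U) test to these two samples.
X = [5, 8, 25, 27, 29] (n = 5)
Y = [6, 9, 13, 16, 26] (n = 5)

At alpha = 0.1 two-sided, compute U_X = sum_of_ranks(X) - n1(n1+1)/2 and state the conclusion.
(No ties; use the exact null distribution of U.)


Step 1: Combine and sort all 10 observations; assign midranks.
sorted (value, group): (5,X), (6,Y), (8,X), (9,Y), (13,Y), (16,Y), (25,X), (26,Y), (27,X), (29,X)
ranks: 5->1, 6->2, 8->3, 9->4, 13->5, 16->6, 25->7, 26->8, 27->9, 29->10
Step 2: Rank sum for X: R1 = 1 + 3 + 7 + 9 + 10 = 30.
Step 3: U_X = R1 - n1(n1+1)/2 = 30 - 5*6/2 = 30 - 15 = 15.
       U_Y = n1*n2 - U_X = 25 - 15 = 10.
Step 4: No ties, so the exact null distribution of U (based on enumerating the C(10,5) = 252 equally likely rank assignments) gives the two-sided p-value.
Step 5: p-value = 0.690476; compare to alpha = 0.1. fail to reject H0.

U_X = 15, p = 0.690476, fail to reject H0 at alpha = 0.1.


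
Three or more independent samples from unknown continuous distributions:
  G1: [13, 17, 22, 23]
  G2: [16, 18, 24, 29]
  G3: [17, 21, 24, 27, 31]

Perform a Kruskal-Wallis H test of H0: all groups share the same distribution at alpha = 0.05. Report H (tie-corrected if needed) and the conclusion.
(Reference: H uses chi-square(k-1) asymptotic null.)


Step 1: Combine all N = 13 observations and assign midranks.
sorted (value, group, rank): (13,G1,1), (16,G2,2), (17,G1,3.5), (17,G3,3.5), (18,G2,5), (21,G3,6), (22,G1,7), (23,G1,8), (24,G2,9.5), (24,G3,9.5), (27,G3,11), (29,G2,12), (31,G3,13)
Step 2: Sum ranks within each group.
R_1 = 19.5 (n_1 = 4)
R_2 = 28.5 (n_2 = 4)
R_3 = 43 (n_3 = 5)
Step 3: H = 12/(N(N+1)) * sum(R_i^2/n_i) - 3(N+1)
     = 12/(13*14) * (19.5^2/4 + 28.5^2/4 + 43^2/5) - 3*14
     = 0.065934 * 667.925 - 42
     = 2.039011.
Step 4: Ties present; correction factor C = 1 - 12/(13^3 - 13) = 0.994505. Corrected H = 2.039011 / 0.994505 = 2.050276.
Step 5: Under H0, H ~ chi^2(2); p-value = 0.358747.
Step 6: alpha = 0.05. fail to reject H0.

H = 2.0503, df = 2, p = 0.358747, fail to reject H0.


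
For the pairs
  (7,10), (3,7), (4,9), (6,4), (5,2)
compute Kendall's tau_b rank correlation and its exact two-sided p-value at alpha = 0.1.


Step 1: Enumerate the 10 unordered pairs (i,j) with i<j and classify each by sign(x_j-x_i) * sign(y_j-y_i).
  (1,2):dx=-4,dy=-3->C; (1,3):dx=-3,dy=-1->C; (1,4):dx=-1,dy=-6->C; (1,5):dx=-2,dy=-8->C
  (2,3):dx=+1,dy=+2->C; (2,4):dx=+3,dy=-3->D; (2,5):dx=+2,dy=-5->D; (3,4):dx=+2,dy=-5->D
  (3,5):dx=+1,dy=-7->D; (4,5):dx=-1,dy=-2->C
Step 2: C = 6, D = 4, total pairs = 10.
Step 3: tau = (C - D)/(n(n-1)/2) = (6 - 4)/10 = 0.200000.
Step 4: Exact two-sided p-value (enumerate n! = 120 permutations of y under H0): p = 0.816667.
Step 5: alpha = 0.1. fail to reject H0.

tau_b = 0.2000 (C=6, D=4), p = 0.816667, fail to reject H0.


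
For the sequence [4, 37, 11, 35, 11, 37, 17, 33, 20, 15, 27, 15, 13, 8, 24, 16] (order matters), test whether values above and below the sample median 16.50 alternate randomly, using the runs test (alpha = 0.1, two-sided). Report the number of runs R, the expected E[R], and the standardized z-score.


Step 1: Compute median = 16.50; label A = above, B = below.
Labels in order: BABABAAAABABBBAB  (n_A = 8, n_B = 8)
Step 2: Count runs R = 11.
Step 3: Under H0 (random ordering), E[R] = 2*n_A*n_B/(n_A+n_B) + 1 = 2*8*8/16 + 1 = 9.0000.
        Var[R] = 2*n_A*n_B*(2*n_A*n_B - n_A - n_B) / ((n_A+n_B)^2 * (n_A+n_B-1)) = 14336/3840 = 3.7333.
        SD[R] = 1.9322.
Step 4: Continuity-corrected z = (R - 0.5 - E[R]) / SD[R] = (11 - 0.5 - 9.0000) / 1.9322 = 0.7763.
Step 5: Two-sided p-value via normal approximation = 2*(1 - Phi(|z|)) = 0.437558.
Step 6: alpha = 0.1. fail to reject H0.

R = 11, z = 0.7763, p = 0.437558, fail to reject H0.


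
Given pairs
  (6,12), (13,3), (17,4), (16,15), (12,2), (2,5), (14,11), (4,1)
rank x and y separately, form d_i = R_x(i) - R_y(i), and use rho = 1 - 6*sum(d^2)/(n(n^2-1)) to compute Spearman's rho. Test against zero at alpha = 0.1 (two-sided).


Step 1: Rank x and y separately (midranks; no ties here).
rank(x): 6->3, 13->5, 17->8, 16->7, 12->4, 2->1, 14->6, 4->2
rank(y): 12->7, 3->3, 4->4, 15->8, 2->2, 5->5, 11->6, 1->1
Step 2: d_i = R_x(i) - R_y(i); compute d_i^2.
  (3-7)^2=16, (5-3)^2=4, (8-4)^2=16, (7-8)^2=1, (4-2)^2=4, (1-5)^2=16, (6-6)^2=0, (2-1)^2=1
sum(d^2) = 58.
Step 3: rho = 1 - 6*58 / (8*(8^2 - 1)) = 1 - 348/504 = 0.309524.
Step 4: Under H0, t = rho * sqrt((n-2)/(1-rho^2)) = 0.7973 ~ t(6).
Step 5: Two-sided p-value from the t-distribution with 6 df = 0.455645.
Step 6: alpha = 0.1. fail to reject H0.

rho = 0.3095, p = 0.455645, fail to reject H0 at alpha = 0.1.


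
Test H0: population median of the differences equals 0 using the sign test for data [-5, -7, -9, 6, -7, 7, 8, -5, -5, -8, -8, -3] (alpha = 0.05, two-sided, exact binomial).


Step 1: Discard zero differences. Original n = 12; n_eff = number of nonzero differences = 12.
Nonzero differences (with sign): -5, -7, -9, +6, -7, +7, +8, -5, -5, -8, -8, -3
Step 2: Count signs: positive = 3, negative = 9.
Step 3: Under H0: P(positive) = 0.5, so the number of positives S ~ Bin(12, 0.5).
Step 4: Two-sided exact p-value = sum of Bin(12,0.5) probabilities at or below the observed probability = 0.145996.
Step 5: alpha = 0.05. fail to reject H0.

n_eff = 12, pos = 3, neg = 9, p = 0.145996, fail to reject H0.


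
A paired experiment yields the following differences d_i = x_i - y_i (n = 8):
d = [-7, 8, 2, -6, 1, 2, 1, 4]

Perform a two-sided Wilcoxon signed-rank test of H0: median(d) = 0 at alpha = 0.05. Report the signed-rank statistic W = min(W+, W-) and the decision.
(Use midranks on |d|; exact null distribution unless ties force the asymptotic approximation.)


Step 1: Drop any zero differences (none here) and take |d_i|.
|d| = [7, 8, 2, 6, 1, 2, 1, 4]
Step 2: Midrank |d_i| (ties get averaged ranks).
ranks: |7|->7, |8|->8, |2|->3.5, |6|->6, |1|->1.5, |2|->3.5, |1|->1.5, |4|->5
Step 3: Attach original signs; sum ranks with positive sign and with negative sign.
W+ = 8 + 3.5 + 1.5 + 3.5 + 1.5 + 5 = 23
W- = 7 + 6 = 13
(Check: W+ + W- = 36 should equal n(n+1)/2 = 36.)
Step 4: Test statistic W = min(W+, W-) = 13.
Step 5: Ties in |d|, so use the tie-corrected normal approximation.
        E[W] = n(n+1)/4 = 8*9/4 = 18.
        Tie groups: |d|=1 (t=2), |d|=2 (t=2); sum(t^3 - t) = 12.
        Var[W] = n(n+1)(2n+1)/24 - sum(t^3-t)/48 = 1224/24 - 12/48 = 50.75.
        z = (W - E[W]) / sqrt(Var[W]) = (13 - 18) / 7.1239 = -0.7019.
        Two-sided p = 2*Phi(z) = 0.482765.
Step 6: alpha = 0.05. fail to reject H0.

W+ = 23, W- = 13, W = min = 13, p = 0.482765, fail to reject H0.


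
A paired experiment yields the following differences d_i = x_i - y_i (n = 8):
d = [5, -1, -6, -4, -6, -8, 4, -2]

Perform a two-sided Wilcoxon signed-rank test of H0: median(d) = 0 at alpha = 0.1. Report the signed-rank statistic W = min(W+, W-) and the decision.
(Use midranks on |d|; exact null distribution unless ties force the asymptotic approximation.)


Step 1: Drop any zero differences (none here) and take |d_i|.
|d| = [5, 1, 6, 4, 6, 8, 4, 2]
Step 2: Midrank |d_i| (ties get averaged ranks).
ranks: |5|->5, |1|->1, |6|->6.5, |4|->3.5, |6|->6.5, |8|->8, |4|->3.5, |2|->2
Step 3: Attach original signs; sum ranks with positive sign and with negative sign.
W+ = 5 + 3.5 = 8.5
W- = 1 + 6.5 + 3.5 + 6.5 + 8 + 2 = 27.5
(Check: W+ + W- = 36 should equal n(n+1)/2 = 36.)
Step 4: Test statistic W = min(W+, W-) = 8.5.
Step 5: Ties in |d|, so use the tie-corrected normal approximation.
        E[W] = n(n+1)/4 = 8*9/4 = 18.
        Tie groups: |d|=4 (t=2), |d|=6 (t=2); sum(t^3 - t) = 12.
        Var[W] = n(n+1)(2n+1)/24 - sum(t^3-t)/48 = 1224/24 - 12/48 = 50.75.
        z = (W - E[W]) / sqrt(Var[W]) = (8.5 - 18) / 7.1239 = -1.3335.
        Two-sided p = 2*Phi(z) = 0.182355.
Step 6: alpha = 0.1. fail to reject H0.

W+ = 8.5, W- = 27.5, W = min = 8.5, p = 0.182355, fail to reject H0.


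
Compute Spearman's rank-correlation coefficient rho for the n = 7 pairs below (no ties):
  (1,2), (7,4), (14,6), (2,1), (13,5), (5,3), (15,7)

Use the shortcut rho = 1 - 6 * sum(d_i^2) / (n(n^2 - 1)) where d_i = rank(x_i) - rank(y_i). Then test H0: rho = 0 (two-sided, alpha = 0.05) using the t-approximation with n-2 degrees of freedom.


Step 1: Rank x and y separately (midranks; no ties here).
rank(x): 1->1, 7->4, 14->6, 2->2, 13->5, 5->3, 15->7
rank(y): 2->2, 4->4, 6->6, 1->1, 5->5, 3->3, 7->7
Step 2: d_i = R_x(i) - R_y(i); compute d_i^2.
  (1-2)^2=1, (4-4)^2=0, (6-6)^2=0, (2-1)^2=1, (5-5)^2=0, (3-3)^2=0, (7-7)^2=0
sum(d^2) = 2.
Step 3: rho = 1 - 6*2 / (7*(7^2 - 1)) = 1 - 12/336 = 0.964286.
Step 4: Under H0, t = rho * sqrt((n-2)/(1-rho^2)) = 8.1408 ~ t(5).
Step 5: Two-sided p-value from the t-distribution with 5 df = 0.000454.
Step 6: alpha = 0.05. reject H0.

rho = 0.9643, p = 0.000454, reject H0 at alpha = 0.05.


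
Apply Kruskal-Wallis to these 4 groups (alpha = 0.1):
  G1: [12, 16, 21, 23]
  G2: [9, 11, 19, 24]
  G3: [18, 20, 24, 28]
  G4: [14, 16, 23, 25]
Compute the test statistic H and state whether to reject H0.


Step 1: Combine all N = 16 observations and assign midranks.
sorted (value, group, rank): (9,G2,1), (11,G2,2), (12,G1,3), (14,G4,4), (16,G1,5.5), (16,G4,5.5), (18,G3,7), (19,G2,8), (20,G3,9), (21,G1,10), (23,G1,11.5), (23,G4,11.5), (24,G2,13.5), (24,G3,13.5), (25,G4,15), (28,G3,16)
Step 2: Sum ranks within each group.
R_1 = 30 (n_1 = 4)
R_2 = 24.5 (n_2 = 4)
R_3 = 45.5 (n_3 = 4)
R_4 = 36 (n_4 = 4)
Step 3: H = 12/(N(N+1)) * sum(R_i^2/n_i) - 3(N+1)
     = 12/(16*17) * (30^2/4 + 24.5^2/4 + 45.5^2/4 + 36^2/4) - 3*17
     = 0.044118 * 1216.62 - 51
     = 2.674632.
Step 4: Ties present; correction factor C = 1 - 18/(16^3 - 16) = 0.995588. Corrected H = 2.674632 / 0.995588 = 2.686484.
Step 5: Under H0, H ~ chi^2(3); p-value = 0.442529.
Step 6: alpha = 0.1. fail to reject H0.

H = 2.6865, df = 3, p = 0.442529, fail to reject H0.


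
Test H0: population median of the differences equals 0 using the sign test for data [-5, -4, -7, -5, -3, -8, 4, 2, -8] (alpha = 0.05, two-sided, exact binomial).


Step 1: Discard zero differences. Original n = 9; n_eff = number of nonzero differences = 9.
Nonzero differences (with sign): -5, -4, -7, -5, -3, -8, +4, +2, -8
Step 2: Count signs: positive = 2, negative = 7.
Step 3: Under H0: P(positive) = 0.5, so the number of positives S ~ Bin(9, 0.5).
Step 4: Two-sided exact p-value = sum of Bin(9,0.5) probabilities at or below the observed probability = 0.179688.
Step 5: alpha = 0.05. fail to reject H0.

n_eff = 9, pos = 2, neg = 7, p = 0.179688, fail to reject H0.
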